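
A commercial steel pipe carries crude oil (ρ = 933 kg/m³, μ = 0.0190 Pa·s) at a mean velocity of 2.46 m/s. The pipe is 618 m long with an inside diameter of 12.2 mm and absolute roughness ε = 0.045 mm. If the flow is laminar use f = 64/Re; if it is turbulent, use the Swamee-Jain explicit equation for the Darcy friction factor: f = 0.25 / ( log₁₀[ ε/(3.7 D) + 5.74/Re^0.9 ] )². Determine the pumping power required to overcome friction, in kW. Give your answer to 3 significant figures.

P ≈ 1.79 kW

Reynolds number Re = ρVD/μ = 933 · 2.46 · 0.0122 / 0.019 = 1474.
Re < 2300 → laminar flow, so f = 64/Re = 64/1474 = 0.04343 (the turbulent correlation is not needed).
Darcy-Weisbach: ΔP = f(L/D)(ρV²/2) = 0.04343·(618/0.0122)·(933·2.46²/2) = 0.04343·5.066e+04·2823 = 6.21e+06 Pa.
Q = V·A = 2.46·0.0001169 = 0.0002876 m³/s.
Pumping power P = QΔP = 0.0002876·6.21e+06 = 1786 W = 1.79 kW.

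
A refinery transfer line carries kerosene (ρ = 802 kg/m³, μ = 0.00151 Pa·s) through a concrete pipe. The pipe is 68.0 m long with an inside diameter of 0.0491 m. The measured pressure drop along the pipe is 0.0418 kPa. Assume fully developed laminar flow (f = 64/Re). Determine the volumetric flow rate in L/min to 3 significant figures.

Q ≈ 3.48 L/min

For laminar flow, f = 64/Re with Re = ρVD/μ, so Darcy-Weisbach reduces to ΔP = 32μLV/D². Solving for V: V = ΔP·D²/(32μL) = 41.8·(0.0491)²/(32·0.00151·68) = 0.03067 m/s.
Check: Re = ρVD/μ = 802·0.03067·0.0491/0.00151 = 799.8 < 2300, so the laminar assumption holds.
Q = V·A = 0.03067·(π/4·0.0491²) = 5.807e-05 m³/s = 3.48 L/min.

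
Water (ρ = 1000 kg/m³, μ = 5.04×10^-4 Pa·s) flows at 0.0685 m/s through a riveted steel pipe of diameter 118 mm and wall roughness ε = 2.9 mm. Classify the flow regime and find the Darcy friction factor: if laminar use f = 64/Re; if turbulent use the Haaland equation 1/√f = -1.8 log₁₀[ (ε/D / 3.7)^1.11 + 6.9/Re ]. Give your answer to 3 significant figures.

Re = ρVD/μ = 1000·0.0685·0.118/0.000504 = 1.604e+04.
Re > 4000 → turbulent. ε/D = 0.0029/0.118 = 0.0246; Haaland: 1/√f = -1.8 log₁₀[0.00383 + 0.00043] = 4.268, so f = 0.0549.

f ≈ 0.0549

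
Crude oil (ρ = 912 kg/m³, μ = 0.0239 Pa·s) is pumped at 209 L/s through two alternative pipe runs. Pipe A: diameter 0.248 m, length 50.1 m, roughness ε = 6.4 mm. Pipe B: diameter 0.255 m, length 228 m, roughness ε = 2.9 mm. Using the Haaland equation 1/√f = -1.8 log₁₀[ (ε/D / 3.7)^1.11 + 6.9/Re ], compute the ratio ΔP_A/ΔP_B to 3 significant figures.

Pipe A: V = Q/A = 0.209/0.04831 = 4.327 m/s; Re = 4.095e+04; ε/D = 0.0258; Haaland → f = 0.05467; ΔP_A = f(L/D)(ρV²/2) = 9.429e+04 Pa.
Pipe B: V = Q/A = 0.209/0.05107 = 4.092 m/s; Re = 3.982e+04; ε/D = 0.0114; Haaland → f = 0.04097; ΔP_B = f(L/D)(ρV²/2) = 2.797e+05 Pa.
ΔP_A/ΔP_B = 9.429e+04/2.797e+05 = 0.337.

ΔP_A/ΔP_B ≈ 0.337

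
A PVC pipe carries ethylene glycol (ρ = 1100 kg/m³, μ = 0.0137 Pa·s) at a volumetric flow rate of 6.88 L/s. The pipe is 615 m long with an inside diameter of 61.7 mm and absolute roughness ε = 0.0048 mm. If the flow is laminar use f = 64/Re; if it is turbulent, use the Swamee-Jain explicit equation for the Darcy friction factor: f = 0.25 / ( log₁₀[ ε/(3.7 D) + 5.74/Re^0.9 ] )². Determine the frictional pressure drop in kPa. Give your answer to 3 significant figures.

ΔP ≈ 872 kPa

Q = 6.88 L/s = 6.88/1000 = 0.00688 m³/s.
Cross-sectional area A = πD²/4 = π(0.0617)²/4 = 0.00299 m²; mean velocity V = Q/A = 0.00688/0.00299 = 2.301 m/s.
Reynolds number Re = ρVD/μ = 1100 · 2.301 · 0.0617 / 0.0137 = 1.14e+04.
Re > 4000 → turbulent. Relative roughness ε/D = 4.8e-06/0.0617 = 7.78e-05. Swamee-Jain: f = 0.25/(log₁₀[7.78e-05/3.7 + 5.74/1.14e+04^0.9])² = 0.25/(log₁₀[2.1e-05 + 0.00128])² = 0.25/(-2.885)² = 0.03003.
Darcy-Weisbach: ΔP = f(L/D)(ρV²/2) = 0.03003·(615/0.0617)·(1100·2.301²/2) = 0.03003·9968·2912 = 8.718e+05 Pa.
ΔP = 8.718e+05 Pa = 872 kPa.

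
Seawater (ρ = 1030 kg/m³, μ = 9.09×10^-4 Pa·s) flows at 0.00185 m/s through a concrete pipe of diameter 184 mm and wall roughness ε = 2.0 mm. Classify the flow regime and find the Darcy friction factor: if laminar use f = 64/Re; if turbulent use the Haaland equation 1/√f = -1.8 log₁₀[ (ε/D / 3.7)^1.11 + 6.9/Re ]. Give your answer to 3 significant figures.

Re = ρVD/μ = 1030·0.00185·0.184/0.000909 = 385.7.
Re < 2300 → laminar, so f = 64/Re = 0.1659 (roughness is irrelevant in laminar flow).

f ≈ 0.166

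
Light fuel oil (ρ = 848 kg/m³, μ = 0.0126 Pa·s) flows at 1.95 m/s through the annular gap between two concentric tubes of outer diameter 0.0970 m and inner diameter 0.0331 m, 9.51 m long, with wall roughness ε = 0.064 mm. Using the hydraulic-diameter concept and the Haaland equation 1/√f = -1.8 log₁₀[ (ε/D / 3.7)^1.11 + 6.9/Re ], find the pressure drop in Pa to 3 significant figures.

ΔP ≈ 8060 Pa

Hydraulic diameter D_h = 4A/P = D_o - D_i = 0.097 - 0.0331 = 0.0639 m.
Re = ρVD_h/μ = 848·1.95·0.0639/0.0126 = 8386.
ε/D_h = 6.4e-05/0.0639 = 0.001; Haaland gives 1/√f = -1.8 log₁₀[0.00011+0.000823] = 5.455, so f = 0.03361.
ΔP = f(L/D_h)(ρV²/2) = 0.03361·9.51/0.0639·1612 = 8064 Pa.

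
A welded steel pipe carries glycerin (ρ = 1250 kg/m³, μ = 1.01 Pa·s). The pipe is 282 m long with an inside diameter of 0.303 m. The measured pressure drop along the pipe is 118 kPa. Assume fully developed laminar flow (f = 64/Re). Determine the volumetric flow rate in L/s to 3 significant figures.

For laminar flow, f = 64/Re with Re = ρVD/μ, so Darcy-Weisbach reduces to ΔP = 32μLV/D². Solving for V: V = ΔP·D²/(32μL) = 1.18e+05·(0.303)²/(32·1.01·282) = 1.189 m/s.
Check: Re = ρVD/μ = 1250·1.189·0.303/1.01 = 445.7 < 2300, so the laminar assumption holds.
Q = V·A = 1.189·(π/4·0.303²) = 0.08571 m³/s = 85.7 L/s.

Q ≈ 85.7 L/s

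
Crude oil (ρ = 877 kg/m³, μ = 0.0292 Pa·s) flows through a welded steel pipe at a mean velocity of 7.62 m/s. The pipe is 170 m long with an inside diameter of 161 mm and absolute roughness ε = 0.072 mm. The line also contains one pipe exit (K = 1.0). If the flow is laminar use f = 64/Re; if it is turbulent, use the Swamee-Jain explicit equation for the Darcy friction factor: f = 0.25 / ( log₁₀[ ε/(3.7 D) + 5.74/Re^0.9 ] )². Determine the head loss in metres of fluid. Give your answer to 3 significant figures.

h_f ≈ 77.1 m

Reynolds number Re = ρVD/μ = 877 · 7.62 · 0.161 / 0.0292 = 3.685e+04.
Re > 4000 → turbulent. Relative roughness ε/D = 7.2e-05/0.161 = 0.000447. Swamee-Jain: f = 0.25/(log₁₀[0.000447/3.7 + 5.74/3.685e+04^0.9])² = 0.25/(log₁₀[0.000121 + 0.000446])² = 0.25/(-3.247)² = 0.02372.
Total minor-loss coefficient ΣK = 1·1 = 1.
ΔP = [f·L/D + ΣK]·(ρV²/2) = [0.02372·170/0.161 + 1]·(877·7.62²/2) = [25.04 + 1]·2.546e+04 = 6.631e+05 Pa.
Head loss h_f = ΔP/(ρg) = 6.631e+05/(877·9.81) = 77.1 m.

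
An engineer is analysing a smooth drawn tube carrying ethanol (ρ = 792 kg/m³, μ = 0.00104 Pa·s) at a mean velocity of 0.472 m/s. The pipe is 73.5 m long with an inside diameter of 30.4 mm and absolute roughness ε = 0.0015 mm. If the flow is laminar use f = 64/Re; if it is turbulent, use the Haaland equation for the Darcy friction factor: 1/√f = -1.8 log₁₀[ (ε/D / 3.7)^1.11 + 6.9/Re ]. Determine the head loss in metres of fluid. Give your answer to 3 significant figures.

h_f ≈ 0.829 m

Reynolds number Re = ρVD/μ = 792 · 0.472 · 0.0304 / 0.00104 = 1.093e+04.
Re > 4000 → turbulent. Relative roughness ε/D = 1.5e-06/0.0304 = 4.93e-05. Haaland: 1/√f = -1.8 log₁₀[(4.93e-05/3.7)^1.11 + 6.9/1.093e+04] = -1.8 log₁₀[3.88e-06 + 0.000631] = 5.755, so f = 0.0302.
Darcy-Weisbach: ΔP = f(L/D)(ρV²/2) = 0.0302·(73.5/0.0304)·(792·0.472²/2) = 0.0302·2418·88.22 = 6441 Pa.
Head loss h_f = ΔP/(ρg) = 6441/(792·9.81) = 0.829 m.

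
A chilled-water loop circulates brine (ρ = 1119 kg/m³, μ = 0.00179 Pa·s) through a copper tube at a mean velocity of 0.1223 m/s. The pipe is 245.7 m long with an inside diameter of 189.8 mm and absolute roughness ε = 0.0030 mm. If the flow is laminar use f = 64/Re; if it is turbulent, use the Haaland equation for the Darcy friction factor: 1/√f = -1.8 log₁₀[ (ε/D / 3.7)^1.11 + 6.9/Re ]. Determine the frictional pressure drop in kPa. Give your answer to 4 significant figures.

Reynolds number Re = ρVD/μ = 1119 · 0.1223 · 0.1898 / 0.00179 = 1.451e+04.
Re > 4000 → turbulent. Relative roughness ε/D = 3e-06/0.1898 = 1.58e-05. Haaland: 1/√f = -1.8 log₁₀[(1.58e-05/3.7)^1.11 + 6.9/1.451e+04] = -1.8 log₁₀[1.1e-06 + 0.000475] = 5.979, so f = 0.02797.
Darcy-Weisbach: ΔP = f(L/D)(ρV²/2) = 0.02797·(245.7/0.1898)·(1119·0.1223²/2) = 0.02797·1295·8.369 = 303 Pa.
ΔP = 303 Pa = 0.3030 kPa.

ΔP ≈ 0.3030 kPa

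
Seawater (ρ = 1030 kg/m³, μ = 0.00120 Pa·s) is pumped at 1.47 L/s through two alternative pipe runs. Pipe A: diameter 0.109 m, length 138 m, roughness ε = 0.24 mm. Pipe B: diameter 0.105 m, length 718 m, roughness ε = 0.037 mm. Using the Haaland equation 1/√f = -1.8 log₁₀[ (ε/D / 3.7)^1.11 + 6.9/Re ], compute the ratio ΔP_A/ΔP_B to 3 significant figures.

ΔP_A/ΔP_B ≈ 0.178

Pipe A: V = Q/A = 0.00147/0.009331 = 0.1575 m/s; Re = 1.474e+04; ε/D = 0.0022; Haaland → f = 0.03138; ΔP_A = f(L/D)(ρV²/2) = 507.8 Pa.
Pipe B: V = Q/A = 0.00147/0.008659 = 0.1698 m/s; Re = 1.53e+04; ε/D = 0.000352; Haaland → f = 0.0281; ΔP_B = f(L/D)(ρV²/2) = 2852 Pa.
ΔP_A/ΔP_B = 507.8/2852 = 0.178.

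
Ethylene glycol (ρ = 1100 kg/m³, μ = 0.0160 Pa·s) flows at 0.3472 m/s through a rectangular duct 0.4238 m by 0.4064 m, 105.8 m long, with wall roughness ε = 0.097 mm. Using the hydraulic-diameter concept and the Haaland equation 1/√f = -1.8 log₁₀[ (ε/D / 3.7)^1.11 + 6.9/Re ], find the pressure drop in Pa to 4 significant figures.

ΔP ≈ 528.0 Pa

Hydraulic diameter D_h = 4A/P = 4·(0.4238·0.4064)/(2·(0.4238+0.4064)) = 0.6889/1.66 = 0.4149 m.
Re = ρVD_h/μ = 1100·0.3472·0.4149/0.016 = 9904.
ε/D_h = 9.7e-05/0.4149 = 0.000234; Haaland gives 1/√f = -1.8 log₁₀[2.18e-05+0.000697] = 5.658, so f = 0.03123.
ΔP = f(L/D_h)(ρV²/2) = 0.03123·105.8/0.4149·66.3 = 528 Pa.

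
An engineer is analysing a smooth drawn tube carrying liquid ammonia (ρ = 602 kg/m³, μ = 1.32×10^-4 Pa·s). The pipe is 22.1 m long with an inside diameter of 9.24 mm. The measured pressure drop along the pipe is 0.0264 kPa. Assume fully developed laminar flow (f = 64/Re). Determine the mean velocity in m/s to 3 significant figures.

V ≈ 0.0241 m/s

For laminar flow, f = 64/Re with Re = ρVD/μ, so Darcy-Weisbach reduces to ΔP = 32μLV/D². Solving for V: V = ΔP·D²/(32μL) = 26.4·(0.00924)²/(32·0.000132·22.1) = 0.02415 m/s.
Check: Re = ρVD/μ = 602·0.02415·0.00924/0.000132 = 1017 < 2300, so the laminar assumption holds.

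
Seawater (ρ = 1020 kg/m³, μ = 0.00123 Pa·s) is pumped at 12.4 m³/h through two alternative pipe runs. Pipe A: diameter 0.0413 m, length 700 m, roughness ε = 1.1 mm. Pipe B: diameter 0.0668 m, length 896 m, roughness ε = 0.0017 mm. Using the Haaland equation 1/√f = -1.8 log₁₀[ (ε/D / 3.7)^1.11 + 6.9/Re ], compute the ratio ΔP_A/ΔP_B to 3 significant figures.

ΔP_A/ΔP_B ≈ 23.3

Pipe A: V = Q/A = 0.003444/0.00134 = 2.571 m/s; Re = 8.806e+04; ε/D = 0.0266; Haaland → f = 0.05493; ΔP_A = f(L/D)(ρV²/2) = 3.139e+06 Pa.
Pipe B: V = Q/A = 0.003444/0.003505 = 0.9828 m/s; Re = 5.444e+04; ε/D = 2.54e-05; Haaland → f = 0.02039; ΔP_B = f(L/D)(ρV²/2) = 1.347e+05 Pa.
ΔP_A/ΔP_B = 3.139e+06/1.347e+05 = 23.3.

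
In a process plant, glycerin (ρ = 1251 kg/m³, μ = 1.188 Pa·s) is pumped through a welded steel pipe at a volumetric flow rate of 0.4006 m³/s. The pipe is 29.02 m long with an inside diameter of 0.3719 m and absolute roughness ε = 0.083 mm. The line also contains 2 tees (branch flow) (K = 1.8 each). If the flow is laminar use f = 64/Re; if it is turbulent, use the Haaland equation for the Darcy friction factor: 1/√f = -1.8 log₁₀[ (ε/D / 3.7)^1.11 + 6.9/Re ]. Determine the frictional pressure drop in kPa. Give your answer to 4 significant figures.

ΔP ≈ 60.04 kPa

Cross-sectional area A = πD²/4 = π(0.3719)²/4 = 0.1086 m²; mean velocity V = Q/A = 0.4006/0.1086 = 3.688 m/s.
Reynolds number Re = ρVD/μ = 1251 · 3.688 · 0.3719 / 1.19 = 1444.
Re < 2300 → laminar flow, so f = 64/Re = 64/1444 = 0.04431 (the turbulent correlation is not needed).
Total minor-loss coefficient ΣK = 2·1.8 = 3.6.
ΔP = [f·L/D + ΣK]·(ρV²/2) = [0.04431·29.02/0.3719 + 3.6]·(1251·3.688²/2) = [3.458 + 3.6]·8507 = 6.004e+04 Pa.
ΔP = 6.004e+04 Pa = 60.04 kPa.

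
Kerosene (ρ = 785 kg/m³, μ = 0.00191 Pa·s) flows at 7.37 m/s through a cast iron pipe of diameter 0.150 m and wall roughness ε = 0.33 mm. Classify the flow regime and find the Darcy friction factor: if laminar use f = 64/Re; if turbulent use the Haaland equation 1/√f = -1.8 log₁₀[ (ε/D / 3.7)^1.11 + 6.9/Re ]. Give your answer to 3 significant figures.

f ≈ 0.0244

Re = ρVD/μ = 785·7.37·0.15/0.00191 = 4.544e+05.
Re > 4000 → turbulent. ε/D = 0.00033/0.15 = 0.0022; Haaland: 1/√f = -1.8 log₁₀[0.000263 + 1.52e-05] = 6.401, so f = 0.02441.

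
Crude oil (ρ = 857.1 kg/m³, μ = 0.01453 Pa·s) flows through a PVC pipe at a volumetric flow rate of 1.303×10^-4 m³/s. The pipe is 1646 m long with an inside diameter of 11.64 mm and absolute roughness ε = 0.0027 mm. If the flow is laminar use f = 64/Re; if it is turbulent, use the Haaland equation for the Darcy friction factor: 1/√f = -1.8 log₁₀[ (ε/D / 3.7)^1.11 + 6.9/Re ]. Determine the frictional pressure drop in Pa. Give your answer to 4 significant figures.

Cross-sectional area A = πD²/4 = π(0.01164)²/4 = 0.0001064 m²; mean velocity V = Q/A = 0.0001303/0.0001064 = 1.224 m/s.
Reynolds number Re = ρVD/μ = 857.1 · 1.224 · 0.01164 / 0.0145 = 840.8.
Re < 2300 → laminar flow, so f = 64/Re = 64/840.8 = 0.07612 (the turbulent correlation is not needed).
Darcy-Weisbach: ΔP = f(L/D)(ρV²/2) = 0.07612·(1646/0.01164)·(857.1·1.224²/2) = 0.07612·1.414e+05·642.5 = 6.917e+06 Pa.

ΔP ≈ 6917000 Pa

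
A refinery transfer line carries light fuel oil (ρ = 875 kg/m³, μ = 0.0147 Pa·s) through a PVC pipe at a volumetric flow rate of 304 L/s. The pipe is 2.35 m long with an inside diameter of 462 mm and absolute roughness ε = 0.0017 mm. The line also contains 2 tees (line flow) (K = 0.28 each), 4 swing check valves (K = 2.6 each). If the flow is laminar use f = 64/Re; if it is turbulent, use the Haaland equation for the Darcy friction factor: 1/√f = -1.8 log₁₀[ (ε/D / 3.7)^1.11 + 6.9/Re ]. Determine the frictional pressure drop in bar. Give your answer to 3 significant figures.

Q = 304 L/s = 304/1000 = 0.304 m³/s.
Cross-sectional area A = πD²/4 = π(0.462)²/4 = 0.1676 m²; mean velocity V = Q/A = 0.304/0.1676 = 1.813 m/s.
Reynolds number Re = ρVD/μ = 875 · 1.813 · 0.462 / 0.0147 = 4.987e+04.
Re > 4000 → turbulent. Relative roughness ε/D = 1.7e-06/0.462 = 3.68e-06. Haaland: 1/√f = -1.8 log₁₀[(3.68e-06/3.7)^1.11 + 6.9/4.987e+04] = -1.8 log₁₀[2.17e-07 + 0.000138] = 6.945, so f = 0.02073.
Total minor-loss coefficient ΣK = 2·0.28 + 4·2.6 = 11.
ΔP = [f·L/D + ΣK]·(ρV²/2) = [0.02073·2.35/0.462 + 11]·(875·1.813²/2) = [0.1055 + 11]·1439 = 1.592e+04 Pa.
ΔP = 1.592e+04 Pa = 0.159 bar.

ΔP ≈ 0.159 bar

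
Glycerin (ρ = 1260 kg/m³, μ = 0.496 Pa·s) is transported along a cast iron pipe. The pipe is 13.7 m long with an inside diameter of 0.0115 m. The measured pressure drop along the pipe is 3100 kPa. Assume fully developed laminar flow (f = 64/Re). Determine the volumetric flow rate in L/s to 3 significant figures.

For laminar flow, f = 64/Re with Re = ρVD/μ, so Darcy-Weisbach reduces to ΔP = 32μLV/D². Solving for V: V = ΔP·D²/(32μL) = 3.1e+06·(0.0115)²/(32·0.496·13.7) = 1.885 m/s.
Check: Re = ρVD/μ = 1260·1.885·0.0115/0.496 = 55.08 < 2300, so the laminar assumption holds.
Q = V·A = 1.885·(π/4·0.0115²) = 0.0001958 m³/s = 0.196 L/s.

Q ≈ 0.196 L/s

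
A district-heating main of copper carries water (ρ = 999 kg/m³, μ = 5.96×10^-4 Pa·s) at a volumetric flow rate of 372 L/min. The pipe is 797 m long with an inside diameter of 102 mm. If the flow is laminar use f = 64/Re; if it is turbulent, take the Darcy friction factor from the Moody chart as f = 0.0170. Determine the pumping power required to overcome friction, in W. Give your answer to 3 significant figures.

P ≈ 237 W

Q = 372 L/min = 372/60000 = 0.0062 m³/s.
Cross-sectional area A = πD²/4 = π(0.102)²/4 = 0.008171 m²; mean velocity V = Q/A = 0.0062/0.008171 = 0.7588 m/s.
Reynolds number Re = ρVD/μ = 999 · 0.7588 · 0.102 / 0.000596 = 1.297e+05.
Re > 4000 → turbulent; use the Moody-chart value f = 0.0170.
Darcy-Weisbach: ΔP = f(L/D)(ρV²/2) = 0.017·(797/0.102)·(999·0.7588²/2) = 0.017·7814·287.6 = 3.82e+04 Pa.
Pumping power P = QΔP = 0.0062·3.82e+04 = 236.8 W = 237 W.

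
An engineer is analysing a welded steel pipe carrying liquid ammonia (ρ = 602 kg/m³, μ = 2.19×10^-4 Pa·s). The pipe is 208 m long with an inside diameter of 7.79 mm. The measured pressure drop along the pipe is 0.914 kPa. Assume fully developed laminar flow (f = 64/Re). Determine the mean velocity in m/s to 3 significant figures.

For laminar flow, f = 64/Re with Re = ρVD/μ, so Darcy-Weisbach reduces to ΔP = 32μLV/D². Solving for V: V = ΔP·D²/(32μL) = 914·(0.00779)²/(32·0.000219·208) = 0.03805 m/s.
Check: Re = ρVD/μ = 602·0.03805·0.00779/0.000219 = 814.8 < 2300, so the laminar assumption holds.

V ≈ 0.0381 m/s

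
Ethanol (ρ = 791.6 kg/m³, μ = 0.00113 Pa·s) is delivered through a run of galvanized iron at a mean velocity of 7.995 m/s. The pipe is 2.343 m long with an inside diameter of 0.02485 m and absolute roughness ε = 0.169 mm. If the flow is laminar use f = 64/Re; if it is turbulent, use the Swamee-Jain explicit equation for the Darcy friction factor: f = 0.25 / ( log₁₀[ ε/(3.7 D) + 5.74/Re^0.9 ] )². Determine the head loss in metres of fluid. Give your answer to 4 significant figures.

h_f ≈ 10.50 m

Reynolds number Re = ρVD/μ = 791.6 · 7.995 · 0.02485 / 0.00113 = 1.392e+05.
Re > 4000 → turbulent. Relative roughness ε/D = 0.000169/0.02485 = 0.0068. Swamee-Jain: f = 0.25/(log₁₀[0.0068/3.7 + 5.74/1.392e+05^0.9])² = 0.25/(log₁₀[0.00184 + 0.000135])² = 0.25/(-2.705)² = 0.03417.
Darcy-Weisbach: ΔP = f(L/D)(ρV²/2) = 0.03417·(2.343/0.02485)·(791.6·7.995²/2) = 0.03417·94.29·2.53e+04 = 8.151e+04 Pa.
Head loss h_f = ΔP/(ρg) = 8.151e+04/(791.6·9.81) = 10.50 m.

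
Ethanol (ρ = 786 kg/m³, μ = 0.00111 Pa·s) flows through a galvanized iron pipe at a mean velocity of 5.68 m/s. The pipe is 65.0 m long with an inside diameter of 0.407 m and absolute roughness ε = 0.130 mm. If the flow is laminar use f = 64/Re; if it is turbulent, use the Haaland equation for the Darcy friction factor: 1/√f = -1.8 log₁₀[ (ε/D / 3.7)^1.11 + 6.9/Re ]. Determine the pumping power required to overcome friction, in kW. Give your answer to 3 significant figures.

P ≈ 23.3 kW

Reynolds number Re = ρVD/μ = 786 · 5.68 · 0.407 / 0.00111 = 1.637e+06.
Re > 4000 → turbulent. Relative roughness ε/D = 0.00013/0.407 = 0.000319. Haaland: 1/√f = -1.8 log₁₀[(0.000319/3.7)^1.11 + 6.9/1.637e+06] = -1.8 log₁₀[3.08e-05 + 4.22e-06] = 8.019, so f = 0.01555.
Darcy-Weisbach: ΔP = f(L/D)(ρV²/2) = 0.01555·(65/0.407)·(786·5.68²/2) = 0.01555·159.7·1.268e+04 = 3.149e+04 Pa.
Q = V·A = 5.68·0.1301 = 0.739 m³/s.
Pumping power P = QΔP = 0.739·3.149e+04 = 23270 W = 23.3 kW.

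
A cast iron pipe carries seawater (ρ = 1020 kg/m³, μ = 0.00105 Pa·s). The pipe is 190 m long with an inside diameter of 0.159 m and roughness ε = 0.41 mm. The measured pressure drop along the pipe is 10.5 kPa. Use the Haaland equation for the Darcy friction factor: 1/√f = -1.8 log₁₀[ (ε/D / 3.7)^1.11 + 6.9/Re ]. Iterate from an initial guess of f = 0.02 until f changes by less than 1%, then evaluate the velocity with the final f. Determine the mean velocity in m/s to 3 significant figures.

V ≈ 0.811 m/s

Rearranging Darcy-Weisbach: V = √(2·ΔP·D/(f·L·ρ)). With ε/D = 0.00041/0.159 = 0.00258, iterate starting from f = 0.02:
  f = 0.02 → V = √(2·1.05e+04·0.159/(0.02·190·1020)) = 0.9281 m/s; Re = ρVD/μ = 1.434e+05; f → 0.02605
  f = 0.02605 → V = 0.8132 m/s; Re = 1.256e+05; f → 0.02617
Converged (Δf/f < 1%). With the final f = 0.02617: V = √(2·1.05e+04·0.159/(0.02617·190·1020)) = 0.8113 m/s.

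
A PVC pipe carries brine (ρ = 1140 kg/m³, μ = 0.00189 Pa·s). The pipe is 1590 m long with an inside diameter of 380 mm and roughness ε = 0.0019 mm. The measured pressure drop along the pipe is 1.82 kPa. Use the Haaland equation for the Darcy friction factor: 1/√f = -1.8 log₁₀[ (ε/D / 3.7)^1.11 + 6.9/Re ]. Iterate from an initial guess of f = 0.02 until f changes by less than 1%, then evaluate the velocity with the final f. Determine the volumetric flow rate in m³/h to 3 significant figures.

Q ≈ 77.1 m³/h

Rearranging Darcy-Weisbach: V = √(2·ΔP·D/(f·L·ρ)). With ε/D = 1.9e-06/0.38 = 5e-06, iterate starting from f = 0.02:
  f = 0.02 → V = √(2·1820·0.38/(0.02·1590·1140)) = 0.1953 m/s; Re = ρVD/μ = 4.477e+04; f → 0.02125
  f = 0.02125 → V = 0.1895 m/s; Re = 4.344e+04; f → 0.02139
Converged (Δf/f < 1%). With the final f = 0.02139: V = √(2·1820·0.38/(0.02139·1590·1140)) = 0.1889 m/s.
Q = V·A = 0.1889·(π/4·0.38²) = 0.02142 m³/s = 77.1 m³/h.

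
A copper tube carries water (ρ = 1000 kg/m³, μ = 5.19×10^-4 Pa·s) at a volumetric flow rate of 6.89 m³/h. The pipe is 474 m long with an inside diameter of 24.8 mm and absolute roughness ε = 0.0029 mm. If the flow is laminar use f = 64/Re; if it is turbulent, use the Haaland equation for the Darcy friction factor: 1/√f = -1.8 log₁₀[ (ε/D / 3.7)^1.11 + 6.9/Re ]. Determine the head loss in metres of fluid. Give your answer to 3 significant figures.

Q = 6.89 m³/h = 6.89/3600 = 0.001914 m³/s.
Cross-sectional area A = πD²/4 = π(0.0248)²/4 = 0.0004831 m²; mean velocity V = Q/A = 0.001914/0.0004831 = 3.962 m/s.
Reynolds number Re = ρVD/μ = 1000 · 3.962 · 0.0248 / 0.000519 = 1.893e+05.
Re > 4000 → turbulent. Relative roughness ε/D = 2.9e-06/0.0248 = 0.000117. Haaland: 1/√f = -1.8 log₁₀[(0.000117/3.7)^1.11 + 6.9/1.893e+05] = -1.8 log₁₀[1.01e-05 + 3.64e-05] = 7.798, so f = 0.01645.
Darcy-Weisbach: ΔP = f(L/D)(ρV²/2) = 0.01645·(474/0.0248)·(1000·3.962²/2) = 0.01645·1.911e+04·7849 = 2.467e+06 Pa.
Head loss h_f = ΔP/(ρg) = 2.467e+06/(1000·9.81) = 252 m.

h_f ≈ 252 m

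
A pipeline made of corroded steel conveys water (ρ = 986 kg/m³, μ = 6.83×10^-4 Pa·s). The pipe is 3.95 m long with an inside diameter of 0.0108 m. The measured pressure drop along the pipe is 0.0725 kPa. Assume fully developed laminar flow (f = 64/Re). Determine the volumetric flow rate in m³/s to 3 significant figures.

For laminar flow, f = 64/Re with Re = ρVD/μ, so Darcy-Weisbach reduces to ΔP = 32μLV/D². Solving for V: V = ΔP·D²/(32μL) = 72.5·(0.0108)²/(32·0.000683·3.95) = 0.09795 m/s.
Check: Re = ρVD/μ = 986·0.09795·0.0108/0.000683 = 1527 < 2300, so the laminar assumption holds.
Q = V·A = 0.09795·(π/4·0.0108²) = 8.973e-06 m³/s = 8.97×10^-6 m³/s.

Q ≈ 8.97×10^-6 m³/s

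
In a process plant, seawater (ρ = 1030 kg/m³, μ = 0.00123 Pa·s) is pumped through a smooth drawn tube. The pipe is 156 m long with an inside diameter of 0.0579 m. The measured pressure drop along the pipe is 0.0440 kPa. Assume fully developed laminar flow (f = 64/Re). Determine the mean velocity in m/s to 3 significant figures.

For laminar flow, f = 64/Re with Re = ρVD/μ, so Darcy-Weisbach reduces to ΔP = 32μLV/D². Solving for V: V = ΔP·D²/(32μL) = 44·(0.0579)²/(32·0.00123·156) = 0.02402 m/s.
Check: Re = ρVD/μ = 1030·0.02402·0.0579/0.00123 = 1165 < 2300, so the laminar assumption holds.

V ≈ 0.0240 m/s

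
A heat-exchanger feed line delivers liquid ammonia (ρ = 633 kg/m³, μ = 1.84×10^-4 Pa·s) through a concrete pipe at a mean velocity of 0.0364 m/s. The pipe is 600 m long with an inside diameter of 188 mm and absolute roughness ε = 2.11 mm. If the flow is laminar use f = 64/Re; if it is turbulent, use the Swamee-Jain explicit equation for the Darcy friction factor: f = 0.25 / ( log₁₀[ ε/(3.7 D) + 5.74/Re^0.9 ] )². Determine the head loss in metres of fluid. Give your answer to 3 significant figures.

h_f ≈ 0.00911 m

Reynolds number Re = ρVD/μ = 633 · 0.0364 · 0.188 / 0.000184 = 2.354e+04.
Re > 4000 → turbulent. Relative roughness ε/D = 0.00211/0.188 = 0.0112. Swamee-Jain: f = 0.25/(log₁₀[0.0112/3.7 + 5.74/2.354e+04^0.9])² = 0.25/(log₁₀[0.00303 + 0.000667])² = 0.25/(-2.432)² = 0.04228.
Darcy-Weisbach: ΔP = f(L/D)(ρV²/2) = 0.04228·(600/0.188)·(633·0.0364²/2) = 0.04228·3191·0.4193 = 56.58 Pa.
Head loss h_f = ΔP/(ρg) = 56.58/(633·9.81) = 0.00911 m.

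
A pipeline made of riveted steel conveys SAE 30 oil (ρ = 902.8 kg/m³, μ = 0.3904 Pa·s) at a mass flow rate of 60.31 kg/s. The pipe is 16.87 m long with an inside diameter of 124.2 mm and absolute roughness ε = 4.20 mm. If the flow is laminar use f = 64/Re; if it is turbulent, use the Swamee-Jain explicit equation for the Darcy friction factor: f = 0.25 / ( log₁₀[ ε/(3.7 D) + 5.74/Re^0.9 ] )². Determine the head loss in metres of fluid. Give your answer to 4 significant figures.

h_f ≈ 8.506 m

A = πD²/4 = π(0.1242)²/4 = 0.01212 m²; mean velocity V = ṁ/(ρA) = 60.31/(902.8 · 0.01212) = 5.514 m/s.
Reynolds number Re = ρVD/μ = 902.8 · 5.514 · 0.1242 / 0.39 = 1584.
Re < 2300 → laminar flow, so f = 64/Re = 64/1584 = 0.04041 (the turbulent correlation is not needed).
Darcy-Weisbach: ΔP = f(L/D)(ρV²/2) = 0.04041·(16.87/0.1242)·(902.8·5.514²/2) = 0.04041·135.8·1.372e+04 = 7.533e+04 Pa.
Head loss h_f = ΔP/(ρg) = 7.533e+04/(902.8·9.81) = 8.506 m.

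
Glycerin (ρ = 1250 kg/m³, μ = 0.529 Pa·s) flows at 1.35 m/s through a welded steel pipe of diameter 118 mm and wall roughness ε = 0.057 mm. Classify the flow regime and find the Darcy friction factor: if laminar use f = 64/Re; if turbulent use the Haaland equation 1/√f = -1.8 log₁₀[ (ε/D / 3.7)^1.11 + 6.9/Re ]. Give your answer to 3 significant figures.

Re = ρVD/μ = 1250·1.35·0.118/0.529 = 376.4.
Re < 2300 → laminar, so f = 64/Re = 0.17 (roughness is irrelevant in laminar flow).

f ≈ 0.170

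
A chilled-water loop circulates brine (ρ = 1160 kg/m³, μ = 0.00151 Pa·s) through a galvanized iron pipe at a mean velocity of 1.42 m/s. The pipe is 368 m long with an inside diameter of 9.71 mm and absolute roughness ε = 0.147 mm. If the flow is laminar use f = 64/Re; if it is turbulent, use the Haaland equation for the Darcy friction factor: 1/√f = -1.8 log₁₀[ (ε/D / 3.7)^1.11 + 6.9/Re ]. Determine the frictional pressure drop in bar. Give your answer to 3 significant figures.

Reynolds number Re = ρVD/μ = 1160 · 1.42 · 0.00971 / 0.00151 = 1.059e+04.
Re > 4000 → turbulent. Relative roughness ε/D = 0.000147/0.00971 = 0.0151. Haaland: 1/√f = -1.8 log₁₀[(0.0151/3.7)^1.11 + 6.9/1.059e+04] = -1.8 log₁₀[0.00223 + 0.000651] = 4.571, so f = 0.04785.
Darcy-Weisbach: ΔP = f(L/D)(ρV²/2) = 0.04785·(368/0.00971)·(1160·1.42²/2) = 0.04785·3.79e+04·1170 = 2.121e+06 Pa.
ΔP = 2.121e+06 Pa = 21.2 bar.

ΔP ≈ 21.2 bar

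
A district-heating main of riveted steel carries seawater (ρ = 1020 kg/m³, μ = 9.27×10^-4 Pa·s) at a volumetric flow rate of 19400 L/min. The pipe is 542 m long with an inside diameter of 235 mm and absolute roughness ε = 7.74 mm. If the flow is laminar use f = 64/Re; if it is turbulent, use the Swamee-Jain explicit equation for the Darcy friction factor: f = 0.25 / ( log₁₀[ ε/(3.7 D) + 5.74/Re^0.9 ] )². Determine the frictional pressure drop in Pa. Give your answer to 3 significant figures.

ΔP ≈ 3.89×10^6 Pa

Q = 19400 L/min = 19400/60000 = 0.3233 m³/s.
Cross-sectional area A = πD²/4 = π(0.235)²/4 = 0.04337 m²; mean velocity V = Q/A = 0.3233/0.04337 = 7.455 m/s.
Reynolds number Re = ρVD/μ = 1020 · 7.455 · 0.235 / 0.000927 = 1.928e+06.
Re > 4000 → turbulent. Relative roughness ε/D = 0.00774/0.235 = 0.0329. Swamee-Jain: f = 0.25/(log₁₀[0.0329/3.7 + 5.74/1.928e+06^0.9])² = 0.25/(log₁₀[0.0089 + 1.27e-05])² = 0.25/(-2.05)² = 0.05949.
Darcy-Weisbach: ΔP = f(L/D)(ρV²/2) = 0.05949·(542/0.235)·(1020·7.455²/2) = 0.05949·2306·2.834e+04 = 3.889e+06 Pa.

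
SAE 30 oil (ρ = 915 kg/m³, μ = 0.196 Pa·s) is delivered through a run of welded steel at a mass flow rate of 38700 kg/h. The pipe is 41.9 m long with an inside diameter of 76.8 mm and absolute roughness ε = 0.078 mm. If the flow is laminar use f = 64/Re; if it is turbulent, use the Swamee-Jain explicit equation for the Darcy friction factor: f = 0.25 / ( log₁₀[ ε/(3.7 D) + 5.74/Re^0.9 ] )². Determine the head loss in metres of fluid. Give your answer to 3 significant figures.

ṁ = 38700 kg/h = 38700/3600 = 10.75 kg/s.
A = πD²/4 = π(0.0768)²/4 = 0.004632 m²; mean velocity V = ṁ/(ρA) = 10.75/(915 · 0.004632) = 2.536 m/s.
Reynolds number Re = ρVD/μ = 915 · 2.536 · 0.0768 / 0.196 = 909.3.
Re < 2300 → laminar flow, so f = 64/Re = 64/909.3 = 0.07038 (the turbulent correlation is not needed).
Darcy-Weisbach: ΔP = f(L/D)(ρV²/2) = 0.07038·(41.9/0.0768)·(915·2.536²/2) = 0.07038·545.6·2943 = 1.13e+05 Pa.
Head loss h_f = ΔP/(ρg) = 1.13e+05/(915·9.81) = 12.6 m.

h_f ≈ 12.6 m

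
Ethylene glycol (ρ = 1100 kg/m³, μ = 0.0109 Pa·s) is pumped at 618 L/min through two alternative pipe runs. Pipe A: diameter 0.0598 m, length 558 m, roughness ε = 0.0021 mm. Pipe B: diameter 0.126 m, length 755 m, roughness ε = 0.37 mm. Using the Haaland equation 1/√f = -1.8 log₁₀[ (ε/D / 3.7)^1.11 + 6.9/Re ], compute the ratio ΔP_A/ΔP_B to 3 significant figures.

Pipe A: V = Q/A = 0.0103/0.002809 = 3.667 m/s; Re = 2.213e+04; ε/D = 3.51e-05; Haaland → f = 0.02516; ΔP_A = f(L/D)(ρV²/2) = 1.737e+06 Pa.
Pipe B: V = Q/A = 0.0103/0.01247 = 0.826 m/s; Re = 1.05e+04; ε/D = 0.00294; Haaland → f = 0.03448; ΔP_B = f(L/D)(ρV²/2) = 7.754e+04 Pa.
ΔP_A/ΔP_B = 1.737e+06/7.754e+04 = 22.4.

ΔP_A/ΔP_B ≈ 22.4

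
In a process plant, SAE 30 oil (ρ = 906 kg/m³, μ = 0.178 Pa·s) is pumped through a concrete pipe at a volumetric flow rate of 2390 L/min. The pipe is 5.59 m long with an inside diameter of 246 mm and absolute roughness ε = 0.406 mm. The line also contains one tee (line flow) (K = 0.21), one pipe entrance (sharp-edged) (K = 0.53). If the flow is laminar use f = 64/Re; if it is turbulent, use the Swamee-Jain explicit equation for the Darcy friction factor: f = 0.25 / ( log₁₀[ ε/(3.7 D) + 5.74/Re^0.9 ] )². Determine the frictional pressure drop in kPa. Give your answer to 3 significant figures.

ΔP ≈ 0.676 kPa

Q = 2390 L/min = 2390/60000 = 0.03983 m³/s.
Cross-sectional area A = πD²/4 = π(0.246)²/4 = 0.04753 m²; mean velocity V = Q/A = 0.03983/0.04753 = 0.8381 m/s.
Reynolds number Re = ρVD/μ = 906 · 0.8381 · 0.246 / 0.178 = 1049.
Re < 2300 → laminar flow, so f = 64/Re = 64/1049 = 0.06099 (the turbulent correlation is not needed).
Total minor-loss coefficient ΣK = 1·0.21 + 1·0.53 = 0.74.
ΔP = [f·L/D + ΣK]·(ρV²/2) = [0.06099·5.59/0.246 + 0.74]·(906·0.8381²/2) = [1.386 + 0.74]·318.2 = 676.4 Pa.
ΔP = 676.4 Pa = 0.676 kPa.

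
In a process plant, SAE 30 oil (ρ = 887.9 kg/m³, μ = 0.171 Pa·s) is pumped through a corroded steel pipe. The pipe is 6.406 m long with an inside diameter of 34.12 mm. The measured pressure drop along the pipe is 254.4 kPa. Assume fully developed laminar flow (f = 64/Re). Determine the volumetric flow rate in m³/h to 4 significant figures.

For laminar flow, f = 64/Re with Re = ρVD/μ, so Darcy-Weisbach reduces to ΔP = 32μLV/D². Solving for V: V = ΔP·D²/(32μL) = 2.544e+05·(0.03412)²/(32·0.171·6.406) = 8.449 m/s.
Check: Re = ρVD/μ = 887.9·8.449·0.03412/0.171 = 1497 < 2300, so the laminar assumption holds.
Q = V·A = 8.449·(π/4·0.03412²) = 0.007725 m³/s = 27.81 m³/h.

Q ≈ 27.81 m³/h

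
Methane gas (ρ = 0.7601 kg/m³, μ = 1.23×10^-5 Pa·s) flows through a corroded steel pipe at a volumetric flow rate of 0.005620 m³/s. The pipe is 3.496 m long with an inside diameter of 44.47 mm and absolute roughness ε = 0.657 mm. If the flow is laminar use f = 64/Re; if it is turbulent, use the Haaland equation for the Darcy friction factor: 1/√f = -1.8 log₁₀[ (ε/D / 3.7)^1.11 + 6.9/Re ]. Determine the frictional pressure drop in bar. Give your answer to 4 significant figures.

ΔP ≈ 1.868×10^-4 bar

Cross-sectional area A = πD²/4 = π(0.04447)²/4 = 0.001553 m²; mean velocity V = Q/A = 0.00562/0.001553 = 3.618 m/s.
Reynolds number Re = ρVD/μ = 0.7601 · 3.618 · 0.04447 / 1.23e-05 = 9944.
Re > 4000 → turbulent. Relative roughness ε/D = 0.000657/0.04447 = 0.0148. Haaland: 1/√f = -1.8 log₁₀[(0.0148/3.7)^1.11 + 6.9/9944] = -1.8 log₁₀[0.00217 + 0.000694] = 4.576, so f = 0.04775.
Darcy-Weisbach: ΔP = f(L/D)(ρV²/2) = 0.04775·(3.496/0.04447)·(0.7601·3.618²/2) = 0.04775·78.61·4.976 = 18.68 Pa.
ΔP = 18.68 Pa = 1.868×10^-4 bar.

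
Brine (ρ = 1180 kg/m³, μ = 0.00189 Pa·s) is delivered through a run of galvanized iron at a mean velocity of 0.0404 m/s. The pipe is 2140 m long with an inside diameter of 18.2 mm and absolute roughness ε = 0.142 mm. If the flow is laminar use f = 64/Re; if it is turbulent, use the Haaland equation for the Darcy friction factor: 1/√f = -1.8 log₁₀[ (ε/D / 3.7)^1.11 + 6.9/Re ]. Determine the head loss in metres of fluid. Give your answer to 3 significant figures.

h_f ≈ 1.36 m

Reynolds number Re = ρVD/μ = 1180 · 0.0404 · 0.0182 / 0.00189 = 459.1.
Re < 2300 → laminar flow, so f = 64/Re = 64/459.1 = 0.1394 (the turbulent correlation is not needed).
Darcy-Weisbach: ΔP = f(L/D)(ρV²/2) = 0.1394·(2140/0.0182)·(1180·0.0404²/2) = 0.1394·1.176e+05·0.963 = 1.579e+04 Pa.
Head loss h_f = ΔP/(ρg) = 1.579e+04/(1180·9.81) = 1.36 m.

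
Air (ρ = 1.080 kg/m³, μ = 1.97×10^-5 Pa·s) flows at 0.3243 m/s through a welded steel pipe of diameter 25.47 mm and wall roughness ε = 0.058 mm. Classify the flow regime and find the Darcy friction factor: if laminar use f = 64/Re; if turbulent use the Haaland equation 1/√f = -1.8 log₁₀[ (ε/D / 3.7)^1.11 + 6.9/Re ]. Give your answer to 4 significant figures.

f ≈ 0.1413

Re = ρVD/μ = 1.08·0.3243·0.02547/1.97e-05 = 452.8.
Re < 2300 → laminar, so f = 64/Re = 0.1413 (roughness is irrelevant in laminar flow).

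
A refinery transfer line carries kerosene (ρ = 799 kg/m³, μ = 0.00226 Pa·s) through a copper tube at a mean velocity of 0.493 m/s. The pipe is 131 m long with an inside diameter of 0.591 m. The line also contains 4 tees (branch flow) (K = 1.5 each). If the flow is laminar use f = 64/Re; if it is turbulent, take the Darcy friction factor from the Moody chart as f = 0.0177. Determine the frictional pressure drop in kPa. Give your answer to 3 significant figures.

ΔP ≈ 0.964 kPa

Reynolds number Re = ρVD/μ = 799 · 0.493 · 0.591 / 0.00226 = 1.03e+05.
Re > 4000 → turbulent; use the Moody-chart value f = 0.0177.
Total minor-loss coefficient ΣK = 4·1.5 = 6.
ΔP = [f·L/D + ΣK]·(ρV²/2) = [0.0177·131/0.591 + 6]·(799·0.493²/2) = [3.923 + 6]·97.1 = 963.5 Pa.
ΔP = 963.5 Pa = 0.964 kPa.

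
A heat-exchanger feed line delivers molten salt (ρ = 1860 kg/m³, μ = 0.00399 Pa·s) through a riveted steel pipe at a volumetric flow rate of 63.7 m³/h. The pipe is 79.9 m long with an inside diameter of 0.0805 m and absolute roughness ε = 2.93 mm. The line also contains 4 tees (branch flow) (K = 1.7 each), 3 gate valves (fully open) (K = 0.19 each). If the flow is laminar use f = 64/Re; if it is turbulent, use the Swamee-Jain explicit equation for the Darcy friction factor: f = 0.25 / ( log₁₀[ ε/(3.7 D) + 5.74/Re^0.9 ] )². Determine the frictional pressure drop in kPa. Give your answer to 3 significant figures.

Q = 63.7 m³/h = 63.7/3600 = 0.01769 m³/s.
Cross-sectional area A = πD²/4 = π(0.0805)²/4 = 0.00509 m²; mean velocity V = Q/A = 0.01769/0.00509 = 3.477 m/s.
Reynolds number Re = ρVD/μ = 1860 · 3.477 · 0.0805 / 0.00399 = 1.305e+05.
Re > 4000 → turbulent. Relative roughness ε/D = 0.00293/0.0805 = 0.0364. Swamee-Jain: f = 0.25/(log₁₀[0.0364/3.7 + 5.74/1.305e+05^0.9])² = 0.25/(log₁₀[0.00984 + 0.000143])² = 0.25/(-2.001)² = 0.06245.
Total minor-loss coefficient ΣK = 4·1.7 + 3·0.19 = 7.37.
ΔP = [f·L/D + ΣK]·(ρV²/2) = [0.06245·79.9/0.0805 + 7.37]·(1860·3.477²/2) = [61.98 + 7.37]·1.124e+04 = 7.795e+05 Pa.
ΔP = 7.795e+05 Pa = 780 kPa.

ΔP ≈ 780 kPa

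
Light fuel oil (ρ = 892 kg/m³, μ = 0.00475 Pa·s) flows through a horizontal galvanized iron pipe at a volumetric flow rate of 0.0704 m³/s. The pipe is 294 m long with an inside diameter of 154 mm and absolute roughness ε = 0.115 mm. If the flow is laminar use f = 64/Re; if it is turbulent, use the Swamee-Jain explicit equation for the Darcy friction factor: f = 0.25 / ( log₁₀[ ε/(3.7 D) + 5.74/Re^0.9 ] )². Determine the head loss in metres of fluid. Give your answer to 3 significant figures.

h_f ≈ 29.5 m

Cross-sectional area A = πD²/4 = π(0.154)²/4 = 0.01863 m²; mean velocity V = Q/A = 0.0704/0.01863 = 3.78 m/s.
Reynolds number Re = ρVD/μ = 892 · 3.78 · 0.154 / 0.00475 = 1.093e+05.
Re > 4000 → turbulent. Relative roughness ε/D = 0.000115/0.154 = 0.000747. Swamee-Jain: f = 0.25/(log₁₀[0.000747/3.7 + 5.74/1.093e+05^0.9])² = 0.25/(log₁₀[0.000202 + 0.000168])² = 0.25/(-3.433)² = 0.02122.
Darcy-Weisbach: ΔP = f(L/D)(ρV²/2) = 0.02122·(294/0.154)·(892·3.78²/2) = 0.02122·1909·6371 = 2.581e+05 Pa.
Head loss h_f = ΔP/(ρg) = 2.581e+05/(892·9.81) = 29.5 m.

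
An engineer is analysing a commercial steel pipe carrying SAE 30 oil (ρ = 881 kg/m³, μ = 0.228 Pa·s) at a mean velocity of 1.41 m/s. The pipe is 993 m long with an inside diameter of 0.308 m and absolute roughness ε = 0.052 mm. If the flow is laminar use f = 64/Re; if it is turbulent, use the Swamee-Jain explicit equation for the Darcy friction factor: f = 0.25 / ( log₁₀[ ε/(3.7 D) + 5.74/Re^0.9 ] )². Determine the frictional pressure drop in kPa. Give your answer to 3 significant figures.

Reynolds number Re = ρVD/μ = 881 · 1.41 · 0.308 / 0.228 = 1678.
Re < 2300 → laminar flow, so f = 64/Re = 64/1678 = 0.03814 (the turbulent correlation is not needed).
Darcy-Weisbach: ΔP = f(L/D)(ρV²/2) = 0.03814·(993/0.308)·(881·1.41²/2) = 0.03814·3224·875.8 = 1.077e+05 Pa.
ΔP = 1.077e+05 Pa = 108 kPa.

ΔP ≈ 108 kPa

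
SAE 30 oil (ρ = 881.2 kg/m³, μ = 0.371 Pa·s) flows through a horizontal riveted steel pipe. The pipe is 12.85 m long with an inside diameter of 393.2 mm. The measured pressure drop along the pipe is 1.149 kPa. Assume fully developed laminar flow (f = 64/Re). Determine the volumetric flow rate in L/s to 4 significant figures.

For laminar flow, f = 64/Re with Re = ρVD/μ, so Darcy-Weisbach reduces to ΔP = 32μLV/D². Solving for V: V = ΔP·D²/(32μL) = 1149·(0.3932)²/(32·0.371·12.85) = 1.164 m/s.
Check: Re = ρVD/μ = 881.2·1.164·0.3932/0.371 = 1088 < 2300, so the laminar assumption holds.
Q = V·A = 1.164·(π/4·0.3932²) = 0.1414 m³/s = 141.4 L/s.

Q ≈ 141.4 L/s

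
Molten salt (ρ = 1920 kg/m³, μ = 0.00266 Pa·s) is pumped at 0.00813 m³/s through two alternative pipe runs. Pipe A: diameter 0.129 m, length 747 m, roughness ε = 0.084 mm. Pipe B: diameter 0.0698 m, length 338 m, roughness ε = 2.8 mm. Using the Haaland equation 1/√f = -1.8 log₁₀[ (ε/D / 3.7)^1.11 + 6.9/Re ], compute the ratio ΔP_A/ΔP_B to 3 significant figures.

Pipe A: V = Q/A = 0.00813/0.01307 = 0.622 m/s; Re = 5.792e+04; ε/D = 0.000651; Haaland → f = 0.02221; ΔP_A = f(L/D)(ρV²/2) = 4.777e+04 Pa.
Pipe B: V = Q/A = 0.00813/0.003826 = 2.125 m/s; Re = 1.07e+05; ε/D = 0.0401; Haaland → f = 0.06513; ΔP_B = f(L/D)(ρV²/2) = 1.367e+06 Pa.
ΔP_A/ΔP_B = 4.777e+04/1.367e+06 = 0.0350.

ΔP_A/ΔP_B ≈ 0.0350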